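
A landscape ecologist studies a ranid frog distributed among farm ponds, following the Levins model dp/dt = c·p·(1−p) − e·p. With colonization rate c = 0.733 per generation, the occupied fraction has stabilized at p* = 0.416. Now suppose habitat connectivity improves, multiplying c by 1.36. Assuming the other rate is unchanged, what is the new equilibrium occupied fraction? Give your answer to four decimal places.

0.5706

Balance c(1−p*) = e gives e = 0.733×(1 − 0.41600) = 0.42807.
New p* = 1 − e/c = 1 − 0.42807/0.99688 = 0.57059.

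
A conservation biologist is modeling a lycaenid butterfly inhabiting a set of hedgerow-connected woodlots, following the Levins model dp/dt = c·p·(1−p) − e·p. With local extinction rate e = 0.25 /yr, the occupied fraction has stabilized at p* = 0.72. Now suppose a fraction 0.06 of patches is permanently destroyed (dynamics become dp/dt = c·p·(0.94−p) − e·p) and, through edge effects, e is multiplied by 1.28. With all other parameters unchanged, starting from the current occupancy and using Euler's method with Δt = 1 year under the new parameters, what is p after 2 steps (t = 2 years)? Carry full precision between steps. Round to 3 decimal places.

Balance c(1−p*) = e gives c = e/(1 − 0.72000) = 0.25/0.28000 = 0.89286.
Starting from p₀ = 0.72000; update p ← p + (dp/dt)·Δt with the new parameters.
  1  |  dp/dt·Δt = -0.088971  |  p_1 = 0.631029
  2  |  dp/dt·Δt = -0.027849  |  p_2 = 0.603180

0.603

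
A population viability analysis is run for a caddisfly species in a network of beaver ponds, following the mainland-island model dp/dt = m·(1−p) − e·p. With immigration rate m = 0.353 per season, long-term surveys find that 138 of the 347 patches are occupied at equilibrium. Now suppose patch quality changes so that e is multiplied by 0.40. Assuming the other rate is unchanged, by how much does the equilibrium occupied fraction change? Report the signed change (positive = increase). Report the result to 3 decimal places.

0.225

Observed p* = 138/347 = 0.39769.
Balance m(1−p*) = e·p* gives e = m(1−p*)/p* = 0.353×0.60231/0.39769 = 0.53463.
New p* = m/(m+e) = 0.35300/(0.35300+0.21385) = 0.62274.
Δp* = 0.62274 − 0.39769 = +0.22505.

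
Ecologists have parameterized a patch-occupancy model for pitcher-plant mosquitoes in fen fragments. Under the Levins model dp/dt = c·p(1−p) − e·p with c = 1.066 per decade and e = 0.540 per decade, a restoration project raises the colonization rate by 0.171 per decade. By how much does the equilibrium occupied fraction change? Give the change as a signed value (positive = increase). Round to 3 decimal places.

0.070

Before: p* = 1 − 0.540/1.066 = 0.4934.
After the change, c = 1.237, e = 0.54, so p* = 1 − 0.54/1.237 = 0.5635.
Δp* = 0.5635 − 0.4934 = +0.0700.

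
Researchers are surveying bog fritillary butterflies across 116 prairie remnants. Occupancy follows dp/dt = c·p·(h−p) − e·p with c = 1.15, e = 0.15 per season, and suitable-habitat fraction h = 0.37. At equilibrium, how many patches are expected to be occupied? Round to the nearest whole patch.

p* = h − e/c = 0.37 − 0.1304 = 0.2396.
Expected occupied patches = N × p* = 116 × 0.2396 = 27.79 ≈ 28.

28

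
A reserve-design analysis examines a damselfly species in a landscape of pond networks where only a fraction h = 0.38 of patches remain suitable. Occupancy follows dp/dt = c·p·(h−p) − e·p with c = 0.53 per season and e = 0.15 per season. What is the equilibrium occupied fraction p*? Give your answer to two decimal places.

Setting dp/dt = 0 and dividing by p* gives c·(h−p*) = e.
So p* = h − e/c = 0.38 − 0.15/0.53 = 0.38 − 0.2830 = 0.0970.

0.10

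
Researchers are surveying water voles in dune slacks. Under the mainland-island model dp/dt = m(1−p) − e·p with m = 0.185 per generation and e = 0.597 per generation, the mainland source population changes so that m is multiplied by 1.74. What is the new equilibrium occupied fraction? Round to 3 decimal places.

Before: p* = 0.185/(0.185+0.597) = 0.2366.
After: m = 0.3219, e = 0.597; p* = 0.3219/0.9189 = 0.3503.

0.350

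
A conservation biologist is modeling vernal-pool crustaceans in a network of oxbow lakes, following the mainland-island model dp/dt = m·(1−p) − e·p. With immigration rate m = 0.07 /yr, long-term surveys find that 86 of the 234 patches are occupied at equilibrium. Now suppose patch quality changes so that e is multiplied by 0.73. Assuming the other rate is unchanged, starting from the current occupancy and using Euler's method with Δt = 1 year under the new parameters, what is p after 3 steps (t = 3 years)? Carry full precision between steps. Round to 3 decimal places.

Observed p* = 86/234 = 0.36752.
Balance m(1−p*) = e·p* gives e = m(1−p*)/p* = 0.07×0.63248/0.36752 = 0.12047.
Starting from p₀ = 0.36752; update p ← p + (dp/dt)·Δt with the new parameters.
t = 1: p = 0.36752 + (+0.01195) = 0.37948
t = 2: p = 0.37948 + (+0.01007) = 0.38954
t = 3: p = 0.38954 + (+0.00848) = 0.39802

0.398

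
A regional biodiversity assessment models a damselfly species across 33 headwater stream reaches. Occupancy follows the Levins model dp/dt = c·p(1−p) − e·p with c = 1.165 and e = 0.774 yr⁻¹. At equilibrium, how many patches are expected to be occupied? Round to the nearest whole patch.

11

p* = 1 − e/c = 1 − 0.774/1.165 = 0.3356.
Expected occupied patches = N × p* = 33 × 0.3356 = 11.08 ≈ 11.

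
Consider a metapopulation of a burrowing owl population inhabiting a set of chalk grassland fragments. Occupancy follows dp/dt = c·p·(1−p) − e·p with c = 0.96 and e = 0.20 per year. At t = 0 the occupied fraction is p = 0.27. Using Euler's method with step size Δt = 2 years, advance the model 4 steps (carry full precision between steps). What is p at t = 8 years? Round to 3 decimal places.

0.794

Update rule: p ← p + [c·p·(1−p) − e·p]·Δt with Δt = 2.
t = 2: p = 0.27000 + (+0.27043) = 0.54043
t = 4: p = 0.54043 + (+0.26069) = 0.80112
t = 6: p = 0.80112 + (-0.01454) = 0.78658
t = 8: p = 0.78658 + (+0.00768) = 0.79426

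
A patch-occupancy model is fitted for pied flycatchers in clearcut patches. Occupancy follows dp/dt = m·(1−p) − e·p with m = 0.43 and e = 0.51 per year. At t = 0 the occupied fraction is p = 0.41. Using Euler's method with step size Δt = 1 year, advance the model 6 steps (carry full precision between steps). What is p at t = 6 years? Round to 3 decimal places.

Update rule: p ← p + [m·(1−p) − e·p]·Δt with Δt = 1.
step 1: Δp = +0.04460, p = 0.45460
step 2: Δp = +0.00268, p = 0.45728
step 3: Δp = +0.00016, p = 0.45744
step 4: Δp = +0.00001, p = 0.45745
step 5: Δp = +0.00000, p = 0.45745
step 6: Δp = +0.00000, p = 0.45745

0.457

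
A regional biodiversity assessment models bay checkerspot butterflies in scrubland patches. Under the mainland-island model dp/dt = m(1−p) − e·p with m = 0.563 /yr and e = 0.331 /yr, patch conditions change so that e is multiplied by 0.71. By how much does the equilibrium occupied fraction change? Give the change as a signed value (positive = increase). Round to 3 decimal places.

Before: p* = 0.563/(0.563+0.331) = 0.6298.
After: m = 0.563, e = 0.23501; p* = 0.563/0.7980 = 0.7055.
Δp* = 0.7055 − 0.6298 = +0.0758.

0.076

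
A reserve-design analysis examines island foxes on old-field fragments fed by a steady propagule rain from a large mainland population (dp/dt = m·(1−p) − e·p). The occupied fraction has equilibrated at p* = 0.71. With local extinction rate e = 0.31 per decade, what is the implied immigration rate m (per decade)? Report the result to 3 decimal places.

0.759

At equilibrium m(1−p*) = e·p*, so m = e·p*/(1−p*).
m = 0.31 × 0.71 / 0.2900 = 0.2201/0.2900 = 0.7590.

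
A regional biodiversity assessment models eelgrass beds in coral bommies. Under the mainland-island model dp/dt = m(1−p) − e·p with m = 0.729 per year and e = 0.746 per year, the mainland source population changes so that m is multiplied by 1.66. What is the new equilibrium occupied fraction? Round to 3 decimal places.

Before: p* = 0.729/(0.729+0.746) = 0.4942.
After: m = 1.21014, e = 0.746; p* = 1.21014/1.9561 = 0.6186.

0.619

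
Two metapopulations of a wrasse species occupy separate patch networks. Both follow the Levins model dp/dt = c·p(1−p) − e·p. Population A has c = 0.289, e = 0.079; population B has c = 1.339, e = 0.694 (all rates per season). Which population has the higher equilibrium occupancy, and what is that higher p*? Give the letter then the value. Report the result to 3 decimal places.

A, 0.727

A: p*_A = 1 − 0.079/0.289 = 0.7266.
B: p*_B = 1 − 0.694/1.339 = 0.4817.
A is higher at 0.7266.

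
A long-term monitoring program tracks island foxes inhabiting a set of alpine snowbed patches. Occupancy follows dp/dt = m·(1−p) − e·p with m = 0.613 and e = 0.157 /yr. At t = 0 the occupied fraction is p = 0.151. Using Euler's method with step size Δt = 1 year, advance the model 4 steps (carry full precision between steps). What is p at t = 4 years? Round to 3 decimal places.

0.794

Update rule: p ← p + [m·(1−p) − e·p]·Δt with Δt = 1.
  1  |  dp/dt·Δt = +0.496730  |  p_1 = 0.647730
  2  |  dp/dt·Δt = +0.114248  |  p_2 = 0.761978
  3  |  dp/dt·Δt = +0.026277  |  p_3 = 0.788255
  4  |  dp/dt·Δt = +0.006044  |  p_4 = 0.794299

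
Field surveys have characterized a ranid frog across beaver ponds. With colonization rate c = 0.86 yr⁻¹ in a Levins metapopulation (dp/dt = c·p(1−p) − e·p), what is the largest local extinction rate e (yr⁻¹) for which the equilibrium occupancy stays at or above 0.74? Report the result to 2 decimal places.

0.22

1 − e/c ≥ 0.74 ⇒ e ≤ c(1 − 0.74) = 0.86 × 0.2600.
e_max = 0.2236.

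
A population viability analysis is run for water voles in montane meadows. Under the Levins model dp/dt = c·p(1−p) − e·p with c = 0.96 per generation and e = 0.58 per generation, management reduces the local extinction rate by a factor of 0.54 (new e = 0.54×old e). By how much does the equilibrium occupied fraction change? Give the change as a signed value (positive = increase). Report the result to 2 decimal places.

0.28

Before: p* = 1 − 0.58/0.96 = 0.3958.
After the change, c = 0.96, e = 0.3132, so p* = 1 − 0.3132/0.96 = 0.6738.
Δp* = 0.6738 − 0.3958 = +0.2779.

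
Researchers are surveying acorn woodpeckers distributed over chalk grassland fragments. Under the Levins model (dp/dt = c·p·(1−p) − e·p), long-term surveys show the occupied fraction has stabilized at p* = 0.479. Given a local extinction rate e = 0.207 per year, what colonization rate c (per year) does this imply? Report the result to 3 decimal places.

0.397

At equilibrium c(1−p*) = e, so c = e/(1−p*).
c = 0.207/(1 − 0.479) = 0.207/0.5210 = 0.3973.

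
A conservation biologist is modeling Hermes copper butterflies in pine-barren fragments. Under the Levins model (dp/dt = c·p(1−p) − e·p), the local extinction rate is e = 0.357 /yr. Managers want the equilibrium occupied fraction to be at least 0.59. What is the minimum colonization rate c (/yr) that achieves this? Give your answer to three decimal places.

p* = 1 − e/c ≥ 0.59 requires e/c ≤ 0.4100, i.e. c ≥ e/0.4100.
c_min = 0.357/0.4100 = 0.8707.

0.871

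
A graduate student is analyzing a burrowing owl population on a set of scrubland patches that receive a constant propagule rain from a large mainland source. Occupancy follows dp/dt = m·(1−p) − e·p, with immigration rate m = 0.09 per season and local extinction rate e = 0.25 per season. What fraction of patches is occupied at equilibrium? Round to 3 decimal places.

0.265

At equilibrium the propagule rain into empty patches balances local extinction: m(1−p*) = e·p*.
p* = m/(m+e) = 0.09/(0.09+0.25) = 0.09/0.3400 = 0.2647.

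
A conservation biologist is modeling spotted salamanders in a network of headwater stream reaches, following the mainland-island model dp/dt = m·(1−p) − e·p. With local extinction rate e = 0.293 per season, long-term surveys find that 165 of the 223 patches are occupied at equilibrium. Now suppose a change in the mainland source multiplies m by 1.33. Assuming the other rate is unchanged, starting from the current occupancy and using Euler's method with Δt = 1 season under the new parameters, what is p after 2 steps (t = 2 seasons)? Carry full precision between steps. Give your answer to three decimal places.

Observed p* = 165/223 = 0.73991.
Balance m(1−p*) = e·p* gives m = e·p*/(1−p*) = 0.293×0.73991/0.26009 = 0.83353.
Starting from p₀ = 0.73991; update p ← p + (dp/dt)·Δt with the new parameters.
t = 1: p = 0.73991 + (+0.07154) = 0.81145
t = 2: p = 0.81145 + (-0.02873) = 0.78272

0.783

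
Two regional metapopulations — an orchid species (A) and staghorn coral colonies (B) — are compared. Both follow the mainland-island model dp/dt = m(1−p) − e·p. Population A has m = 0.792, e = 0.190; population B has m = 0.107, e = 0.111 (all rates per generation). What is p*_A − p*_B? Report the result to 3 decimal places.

0.316

A: p*_A = m/(m+e) = 0.792/0.9820 = 0.8065.
B: p*_B = 0.107/0.2180 = 0.4908.
p*_A − p*_B = 0.8065 − 0.4908 = 0.3157.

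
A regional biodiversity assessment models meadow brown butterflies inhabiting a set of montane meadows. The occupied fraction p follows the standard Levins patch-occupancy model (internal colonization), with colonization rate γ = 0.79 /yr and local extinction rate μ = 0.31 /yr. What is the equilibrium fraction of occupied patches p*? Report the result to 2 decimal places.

Setting dp/dt = 0 and dividing through by p* gives γ·(1−p*) = μ.
So p* = 1 − μ/γ = 1 − 0.31/0.79 = 1 − 0.3924 = 0.6076.

0.61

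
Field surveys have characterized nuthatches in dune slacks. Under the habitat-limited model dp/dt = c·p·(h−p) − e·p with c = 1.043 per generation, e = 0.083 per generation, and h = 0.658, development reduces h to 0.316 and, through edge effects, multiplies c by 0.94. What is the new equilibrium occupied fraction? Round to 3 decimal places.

Before: p* = h − e/c = 0.658 − 0.083/1.043 = 0.658 − 0.0796 = 0.5784.
After: c = 0.98042, e = 0.083, h = 0.316; p* = 0.316 − 0.083/0.98042 = 0.2313.

0.231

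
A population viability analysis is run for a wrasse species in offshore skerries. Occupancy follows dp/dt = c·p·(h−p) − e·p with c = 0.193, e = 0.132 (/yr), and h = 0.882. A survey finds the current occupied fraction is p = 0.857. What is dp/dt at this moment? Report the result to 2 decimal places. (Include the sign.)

Colonization term: c·p·(h−p) = 0.193×0.857×0.0250 = 0.00414.
Extinction term: e·p = 0.11312.
dp/dt = 0.00414 − 0.11312 = -0.10899.

-0.11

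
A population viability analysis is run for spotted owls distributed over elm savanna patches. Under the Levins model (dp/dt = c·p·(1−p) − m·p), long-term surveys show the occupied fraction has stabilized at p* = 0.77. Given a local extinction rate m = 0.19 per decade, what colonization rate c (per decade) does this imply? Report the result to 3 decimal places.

0.826

At equilibrium c(1−p*) = m, so c = m/(1−p*).
c = 0.19/(1 − 0.77) = 0.19/0.2300 = 0.8261.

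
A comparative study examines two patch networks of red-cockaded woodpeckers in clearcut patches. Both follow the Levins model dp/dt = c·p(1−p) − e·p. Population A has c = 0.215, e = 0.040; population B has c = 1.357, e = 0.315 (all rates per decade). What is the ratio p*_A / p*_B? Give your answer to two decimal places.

1.06

A: p*_A = 1 − 0.040/0.215 = 0.8140.
B: p*_B = 1 − 0.315/1.357 = 0.7679.
p*_A / p*_B = 0.8140/0.7679 = 1.0600.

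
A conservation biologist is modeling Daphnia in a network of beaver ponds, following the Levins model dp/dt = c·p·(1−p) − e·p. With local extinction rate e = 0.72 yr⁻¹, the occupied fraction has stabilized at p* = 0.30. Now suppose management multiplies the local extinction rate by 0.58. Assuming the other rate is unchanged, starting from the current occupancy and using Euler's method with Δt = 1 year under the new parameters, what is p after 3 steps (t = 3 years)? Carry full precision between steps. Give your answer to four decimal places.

0.5315

Balance c(1−p*) = e gives c = e/(1 − 0.30000) = 0.72/0.70000 = 1.02857.
Starting from p₀ = 0.30000; update p ← p + (dp/dt)·Δt with the new parameters.
  1  |  dp/dt·Δt = +0.090720  |  p_1 = 0.390720
  2  |  dp/dt·Δt = +0.081695  |  p_2 = 0.472415
  3  |  dp/dt·Δt = +0.059080  |  p_3 = 0.531495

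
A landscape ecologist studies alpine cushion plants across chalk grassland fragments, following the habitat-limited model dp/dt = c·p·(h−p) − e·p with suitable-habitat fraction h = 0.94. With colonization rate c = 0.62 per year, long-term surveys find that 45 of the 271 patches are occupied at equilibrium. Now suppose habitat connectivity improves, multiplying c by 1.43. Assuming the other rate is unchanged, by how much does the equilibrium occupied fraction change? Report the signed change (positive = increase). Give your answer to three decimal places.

Observed p* = 45/271 = 0.16605.
Balance c(h−p*) = e gives e = 0.62×(0.94 − 0.16605) = 0.47985.
New p* = 0.94 − e/c = 0.94 − 0.47985/0.88660 = 0.39878.
Δp* = 0.39878 − 0.16605 = +0.23273.

0.233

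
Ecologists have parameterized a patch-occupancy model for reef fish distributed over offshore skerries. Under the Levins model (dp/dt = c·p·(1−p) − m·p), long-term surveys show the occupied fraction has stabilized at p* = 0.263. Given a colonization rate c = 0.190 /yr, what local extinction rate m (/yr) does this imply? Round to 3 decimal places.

0.140

At equilibrium c(1−p*) = m.
m = 0.190 × (1 − 0.263) = 0.190 × 0.7370 = 0.1400.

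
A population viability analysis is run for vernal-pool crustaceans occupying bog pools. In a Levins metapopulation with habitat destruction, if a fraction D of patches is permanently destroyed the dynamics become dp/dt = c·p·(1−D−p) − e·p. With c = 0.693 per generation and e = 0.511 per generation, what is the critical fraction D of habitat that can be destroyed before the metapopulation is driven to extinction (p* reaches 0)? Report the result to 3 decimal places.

0.263

The nontrivial equilibrium is p* = (1−D) − e/c; extinction occurs when this hits zero.
So D_crit = 1 − e/c = 1 − 0.511/0.693 = 1 − 0.7374 = 0.2626.
Note this equals the original equilibrium occupancy — the Levins extinction-debt result.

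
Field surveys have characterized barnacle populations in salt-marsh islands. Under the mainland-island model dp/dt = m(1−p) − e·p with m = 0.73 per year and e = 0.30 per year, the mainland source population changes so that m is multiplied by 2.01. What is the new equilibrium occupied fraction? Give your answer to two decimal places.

Before: p* = 0.73/(0.73+0.30) = 0.7087.
After: m = 1.4673, e = 0.3; p* = 1.4673/1.7673 = 0.8302.

0.83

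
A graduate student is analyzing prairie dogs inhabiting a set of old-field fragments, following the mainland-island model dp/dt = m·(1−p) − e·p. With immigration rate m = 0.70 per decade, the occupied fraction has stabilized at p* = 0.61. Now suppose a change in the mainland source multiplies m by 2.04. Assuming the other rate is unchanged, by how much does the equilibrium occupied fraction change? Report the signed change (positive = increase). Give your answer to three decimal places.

0.151

Balance m(1−p*) = e·p* gives e = m(1−p*)/p* = 0.70×0.39000/0.61000 = 0.44754.
New p* = m/(m+e) = 1.42800/(1.42800+0.44754) = 0.76138.
Δp* = 0.76138 − 0.61000 = +0.15138.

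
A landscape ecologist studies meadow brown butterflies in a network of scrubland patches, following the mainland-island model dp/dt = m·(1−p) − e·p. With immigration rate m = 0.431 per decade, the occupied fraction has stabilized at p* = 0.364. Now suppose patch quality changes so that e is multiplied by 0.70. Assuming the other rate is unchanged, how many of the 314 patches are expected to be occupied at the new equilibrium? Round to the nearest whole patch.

Balance m(1−p*) = e·p* gives e = m(1−p*)/p* = 0.431×0.63600/0.36400 = 0.75307.
New p* = m/(m+e) = 0.43100/(0.43100+0.52715) = 0.44983.
Expected occupied = 314 × 0.44983 = 141.25 ≈ 141.

141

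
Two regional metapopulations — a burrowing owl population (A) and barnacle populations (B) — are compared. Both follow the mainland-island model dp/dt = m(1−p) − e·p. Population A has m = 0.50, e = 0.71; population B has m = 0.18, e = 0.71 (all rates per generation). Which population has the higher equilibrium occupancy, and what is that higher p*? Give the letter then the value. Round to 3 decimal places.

A: p*_A = m/(m+e) = 0.50/1.2100 = 0.4132.
B: p*_B = 0.18/0.8900 = 0.2022.
A is higher at 0.4132.

A, 0.413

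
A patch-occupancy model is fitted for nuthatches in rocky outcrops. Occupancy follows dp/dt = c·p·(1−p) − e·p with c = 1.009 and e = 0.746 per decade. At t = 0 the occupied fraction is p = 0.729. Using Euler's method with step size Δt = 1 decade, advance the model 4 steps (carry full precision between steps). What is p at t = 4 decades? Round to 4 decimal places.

0.2950

Update rule: p ← p + [c·p·(1−p) − e·p]·Δt with Δt = 1.
step 1: Δp = -0.34450, p = 0.38450
step 2: Δp = -0.04805, p = 0.33645
step 3: Δp = -0.02573, p = 0.31072
step 4: Δp = -0.01570, p = 0.29502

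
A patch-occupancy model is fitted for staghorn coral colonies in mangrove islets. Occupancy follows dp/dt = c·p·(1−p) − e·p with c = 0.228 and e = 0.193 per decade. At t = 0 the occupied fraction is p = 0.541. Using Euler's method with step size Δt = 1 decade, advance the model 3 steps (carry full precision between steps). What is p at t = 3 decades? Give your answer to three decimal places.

Update rule: p ← p + [c·p·(1−p) − e·p]·Δt with Δt = 1.
p: 0.54100 → 0.49320  (Δp = -0.04780)
p: 0.49320 → 0.45500  (Δp = -0.03820)
p: 0.45500 → 0.42373  (Δp = -0.03128)

0.424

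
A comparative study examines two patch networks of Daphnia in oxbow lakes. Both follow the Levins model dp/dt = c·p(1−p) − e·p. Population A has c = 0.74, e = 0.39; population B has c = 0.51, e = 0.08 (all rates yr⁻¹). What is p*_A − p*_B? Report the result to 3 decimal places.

A: p*_A = 1 − 0.39/0.74 = 0.4730.
B: p*_B = 1 − 0.08/0.51 = 0.8431.
p*_A − p*_B = 0.4730 − 0.8431 = -0.3702.

-0.370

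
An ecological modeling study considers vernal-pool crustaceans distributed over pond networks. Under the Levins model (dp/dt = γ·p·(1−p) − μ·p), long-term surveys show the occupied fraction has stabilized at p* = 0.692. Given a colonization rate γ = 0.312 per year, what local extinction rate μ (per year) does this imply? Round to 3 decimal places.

0.096

At equilibrium γ(1−p*) = μ.
μ = 0.312 × (1 − 0.692) = 0.312 × 0.3080 = 0.0961.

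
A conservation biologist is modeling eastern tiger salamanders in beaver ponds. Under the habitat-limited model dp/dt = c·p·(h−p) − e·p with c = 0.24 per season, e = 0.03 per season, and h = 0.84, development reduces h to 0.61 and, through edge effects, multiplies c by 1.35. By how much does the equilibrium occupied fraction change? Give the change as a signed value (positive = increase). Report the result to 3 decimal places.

Before: p* = h − e/c = 0.84 − 0.03/0.24 = 0.84 − 0.1250 = 0.7150.
After: c = 0.324, e = 0.03, h = 0.61; p* = 0.61 − 0.03/0.324 = 0.5174.
Δp* = 0.5174 − 0.7150 = -0.1976.

-0.198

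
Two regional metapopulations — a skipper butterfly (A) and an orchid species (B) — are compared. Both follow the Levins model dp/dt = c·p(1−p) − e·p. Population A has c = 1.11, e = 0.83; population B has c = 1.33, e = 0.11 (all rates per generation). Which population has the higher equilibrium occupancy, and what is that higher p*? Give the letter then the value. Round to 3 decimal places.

A: p*_A = 1 − 0.83/1.11 = 0.2523.
B: p*_B = 1 − 0.11/1.33 = 0.9173.
B is higher at 0.9173.

B, 0.917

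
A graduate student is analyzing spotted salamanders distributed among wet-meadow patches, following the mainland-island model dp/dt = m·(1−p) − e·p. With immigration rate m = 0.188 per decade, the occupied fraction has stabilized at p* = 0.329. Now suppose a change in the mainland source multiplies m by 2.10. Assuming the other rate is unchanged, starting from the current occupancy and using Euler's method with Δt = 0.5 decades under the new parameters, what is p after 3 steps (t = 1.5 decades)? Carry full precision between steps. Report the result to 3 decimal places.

0.467

Balance m(1−p*) = e·p* gives e = m(1−p*)/p* = 0.188×0.67100/0.32900 = 0.38343.
Starting from p₀ = 0.32900; update p ← p + (dp/dt)·Δt with the new parameters.
step 1: Δp = +0.06938, p = 0.39838
step 2: Δp = +0.04238, p = 0.44077
step 3: Δp = +0.02589, p = 0.46666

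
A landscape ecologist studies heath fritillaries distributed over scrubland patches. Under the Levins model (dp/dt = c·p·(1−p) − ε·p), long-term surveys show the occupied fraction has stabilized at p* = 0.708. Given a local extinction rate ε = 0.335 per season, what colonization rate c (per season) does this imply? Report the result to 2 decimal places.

1.15

At equilibrium c(1−p*) = ε, so c = ε/(1−p*).
c = 0.335/(1 − 0.708) = 0.335/0.2920 = 1.1473.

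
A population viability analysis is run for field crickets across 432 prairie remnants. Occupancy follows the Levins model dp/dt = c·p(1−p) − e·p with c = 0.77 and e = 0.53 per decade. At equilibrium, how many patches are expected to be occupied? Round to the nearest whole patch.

135

p* = 1 − e/c = 1 − 0.53/0.77 = 0.3117.
Expected occupied patches = N × p* = 432 × 0.3117 = 134.65 ≈ 135.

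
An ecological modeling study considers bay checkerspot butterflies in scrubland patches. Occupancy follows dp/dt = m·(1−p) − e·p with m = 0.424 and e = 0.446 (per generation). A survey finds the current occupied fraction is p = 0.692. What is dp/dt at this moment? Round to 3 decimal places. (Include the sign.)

-0.178

Colonization term: m·(1−p) = 0.424×0.3080 = 0.13059.
Extinction term: e·p = 0.30863.
dp/dt = 0.13059 − 0.30863 = -0.17804.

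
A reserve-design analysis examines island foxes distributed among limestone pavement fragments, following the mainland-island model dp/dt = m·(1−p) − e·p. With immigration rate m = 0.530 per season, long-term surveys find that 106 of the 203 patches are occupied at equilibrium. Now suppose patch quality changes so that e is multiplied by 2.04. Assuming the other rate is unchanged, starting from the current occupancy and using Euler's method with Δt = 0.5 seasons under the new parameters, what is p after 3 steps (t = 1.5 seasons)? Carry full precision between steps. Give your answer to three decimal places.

0.351

Observed p* = 106/203 = 0.52217.
Balance m(1−p*) = e·p* gives e = m(1−p*)/p* = 0.530×0.47783/0.52217 = 0.48500.
Starting from p₀ = 0.52217; update p ← p + (dp/dt)·Δt with the new parameters.
p: 0.52217 → 0.39048  (Δp = -0.13169)
p: 0.39048 → 0.35883  (Δp = -0.03165)
p: 0.35883 → 0.35123  (Δp = -0.00760)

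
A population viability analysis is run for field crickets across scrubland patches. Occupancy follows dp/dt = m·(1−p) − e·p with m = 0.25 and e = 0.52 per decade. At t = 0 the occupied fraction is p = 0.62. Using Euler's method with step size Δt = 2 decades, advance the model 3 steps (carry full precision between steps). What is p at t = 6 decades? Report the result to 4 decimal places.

Update rule: p ← p + [m·(1−p) − e·p]·Δt with Δt = 2.
p: 0.62000 → 0.16520  (Δp = -0.45480)
p: 0.16520 → 0.41079  (Δp = +0.24559)
p: 0.41079 → 0.27817  (Δp = -0.13262)

0.2782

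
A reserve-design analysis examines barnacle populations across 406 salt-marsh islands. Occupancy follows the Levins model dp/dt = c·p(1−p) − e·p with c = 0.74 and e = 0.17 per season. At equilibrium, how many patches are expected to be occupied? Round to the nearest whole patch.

p* = 1 − e/c = 1 − 0.17/0.74 = 0.7703.
Expected occupied patches = N × p* = 406 × 0.7703 = 312.73 ≈ 313.

313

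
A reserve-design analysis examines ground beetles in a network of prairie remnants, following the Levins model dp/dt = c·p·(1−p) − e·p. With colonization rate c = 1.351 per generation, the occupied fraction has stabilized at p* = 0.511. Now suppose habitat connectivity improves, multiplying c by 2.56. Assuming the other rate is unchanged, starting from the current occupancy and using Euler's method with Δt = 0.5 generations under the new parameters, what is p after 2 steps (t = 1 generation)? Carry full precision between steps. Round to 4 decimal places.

Balance c(1−p*) = e gives e = 1.351×(1 − 0.51100) = 0.66064.
Starting from p₀ = 0.51100; update p ← p + (dp/dt)·Δt with the new parameters.
t = 0.5: p = 0.51100 + (+0.26332) = 0.77432
t = 1: p = 0.77432 + (+0.04642) = 0.82074

0.8207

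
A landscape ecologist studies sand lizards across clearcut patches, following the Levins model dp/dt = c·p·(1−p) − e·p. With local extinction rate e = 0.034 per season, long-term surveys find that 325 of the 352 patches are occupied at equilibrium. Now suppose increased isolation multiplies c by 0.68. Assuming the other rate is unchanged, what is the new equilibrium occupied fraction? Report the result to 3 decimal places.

Observed p* = 325/352 = 0.92330.
Balance c(1−p*) = e gives c = e/(1 − 0.92330) = 0.034/0.07670 = 0.44329.
New p* = 1 − e/c = 1 − 0.03400/0.30144 = 0.88721.

0.887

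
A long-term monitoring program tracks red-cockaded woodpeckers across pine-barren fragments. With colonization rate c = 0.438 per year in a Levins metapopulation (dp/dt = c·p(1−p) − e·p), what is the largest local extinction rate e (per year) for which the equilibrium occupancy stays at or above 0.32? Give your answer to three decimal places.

0.298

1 − e/c ≥ 0.32 ⇒ e ≤ c(1 − 0.32) = 0.438 × 0.6800.
e_max = 0.2978.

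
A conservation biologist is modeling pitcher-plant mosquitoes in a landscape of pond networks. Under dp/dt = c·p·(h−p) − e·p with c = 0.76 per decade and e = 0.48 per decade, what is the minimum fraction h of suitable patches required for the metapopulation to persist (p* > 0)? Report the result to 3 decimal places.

0.632

p* = h − e/c is positive only when h > e/c.
h_min = e/c = 0.48/0.76 = 0.6316.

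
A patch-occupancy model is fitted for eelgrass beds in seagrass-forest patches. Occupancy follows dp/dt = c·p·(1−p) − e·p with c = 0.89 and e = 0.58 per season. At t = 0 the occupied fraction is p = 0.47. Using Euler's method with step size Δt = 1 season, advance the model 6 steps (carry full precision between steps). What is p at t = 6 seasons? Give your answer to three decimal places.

0.357

Update rule: p ← p + [c·p·(1−p) − e·p]·Δt with Δt = 1.
  1  |  dp/dt·Δt = -0.050901  |  p_1 = 0.419099
  2  |  dp/dt·Δt = -0.026402  |  p_2 = 0.392697
  3  |  dp/dt·Δt = -0.015511  |  p_3 = 0.377185
  4  |  dp/dt·Δt = -0.009692  |  p_4 = 0.367493
  5  |  dp/dt·Δt = -0.006273  |  p_5 = 0.361221
  6  |  dp/dt·Δt = -0.004149  |  p_6 = 0.357072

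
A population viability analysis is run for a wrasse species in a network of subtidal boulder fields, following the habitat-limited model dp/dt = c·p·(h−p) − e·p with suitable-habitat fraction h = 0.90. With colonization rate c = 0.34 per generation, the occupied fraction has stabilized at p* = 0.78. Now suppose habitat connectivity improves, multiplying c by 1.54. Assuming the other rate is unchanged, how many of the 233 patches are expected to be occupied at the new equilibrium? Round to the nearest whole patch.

192

Balance c(h−p*) = e gives e = 0.34×(0.9 − 0.78000) = 0.04080.
New p* = 0.9 − e/c = 0.9 − 0.04080/0.52360 = 0.82208.
Expected occupied = 233 × 0.82208 = 191.54 ≈ 192.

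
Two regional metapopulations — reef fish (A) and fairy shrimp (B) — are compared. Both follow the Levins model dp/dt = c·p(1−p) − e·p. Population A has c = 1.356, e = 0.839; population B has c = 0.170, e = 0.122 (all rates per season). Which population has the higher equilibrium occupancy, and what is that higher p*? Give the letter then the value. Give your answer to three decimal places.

A, 0.381

A: p*_A = 1 − 0.839/1.356 = 0.3813.
B: p*_B = 1 − 0.122/0.170 = 0.2824.
A is higher at 0.3813.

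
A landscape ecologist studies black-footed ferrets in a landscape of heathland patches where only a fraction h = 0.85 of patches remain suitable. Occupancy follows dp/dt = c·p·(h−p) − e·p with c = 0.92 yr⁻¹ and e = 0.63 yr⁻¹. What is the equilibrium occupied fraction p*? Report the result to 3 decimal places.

Setting dp/dt = 0 and dividing by p* gives c·(h−p*) = e.
So p* = h − e/c = 0.85 − 0.63/0.92 = 0.85 − 0.6848 = 0.1652.

0.165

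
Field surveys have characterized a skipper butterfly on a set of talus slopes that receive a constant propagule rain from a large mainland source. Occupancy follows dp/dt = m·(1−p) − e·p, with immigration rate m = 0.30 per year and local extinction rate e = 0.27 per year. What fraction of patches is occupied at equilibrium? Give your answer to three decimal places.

0.526

At equilibrium the propagule rain into empty patches balances local extinction: m(1−p*) = e·p*.
p* = m/(m+e) = 0.30/(0.30+0.27) = 0.30/0.5700 = 0.5263.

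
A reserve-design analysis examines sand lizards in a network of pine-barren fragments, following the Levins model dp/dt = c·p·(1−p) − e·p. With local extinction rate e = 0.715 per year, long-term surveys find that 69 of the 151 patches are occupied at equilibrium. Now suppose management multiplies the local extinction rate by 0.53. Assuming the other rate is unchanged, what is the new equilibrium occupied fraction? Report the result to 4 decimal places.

Observed p* = 69/151 = 0.45695.
Balance c(1−p*) = e gives c = e/(1 − 0.45695) = 0.715/0.54305 = 1.31664.
New p* = 1 − e/c = 1 − 0.37895/1.31664 = 0.71218.

0.7122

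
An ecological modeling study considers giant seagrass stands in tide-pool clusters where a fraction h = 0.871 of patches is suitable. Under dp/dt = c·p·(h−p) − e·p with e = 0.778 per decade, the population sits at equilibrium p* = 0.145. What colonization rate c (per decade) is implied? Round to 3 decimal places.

1.072

At equilibrium c(h−p*) = e, so c = e/(h−p*).
c = 0.778/(0.871 − 0.145) = 0.778/0.7260 = 1.0716.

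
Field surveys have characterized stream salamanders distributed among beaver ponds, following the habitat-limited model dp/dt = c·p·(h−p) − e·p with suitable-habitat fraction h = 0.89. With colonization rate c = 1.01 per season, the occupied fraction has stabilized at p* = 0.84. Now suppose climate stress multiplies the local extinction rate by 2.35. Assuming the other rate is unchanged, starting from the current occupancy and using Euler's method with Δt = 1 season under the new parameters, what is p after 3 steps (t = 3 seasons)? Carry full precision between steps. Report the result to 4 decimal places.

Balance c(h−p*) = e gives e = 1.01×(0.89 − 0.84000) = 0.05050.
Starting from p₀ = 0.84000; update p ← p + (dp/dt)·Δt with the new parameters.
p: 0.84000 → 0.78273  (Δp = -0.05727)
p: 0.78273 → 0.77464  (Δp = -0.00809)
p: 0.77464 → 0.77297  (Δp = -0.00168)

0.7730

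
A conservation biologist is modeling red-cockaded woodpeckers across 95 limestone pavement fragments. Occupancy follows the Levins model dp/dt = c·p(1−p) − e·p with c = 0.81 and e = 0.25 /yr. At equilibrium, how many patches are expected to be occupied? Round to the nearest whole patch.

66

p* = 1 − e/c = 1 − 0.25/0.81 = 0.6914.
Expected occupied patches = N × p* = 95 × 0.6914 = 65.68 ≈ 66.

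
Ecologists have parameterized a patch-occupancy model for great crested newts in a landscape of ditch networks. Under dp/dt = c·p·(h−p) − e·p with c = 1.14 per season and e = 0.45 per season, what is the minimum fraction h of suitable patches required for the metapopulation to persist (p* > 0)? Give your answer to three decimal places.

0.395

p* = h − e/c is positive only when h > e/c.
h_min = e/c = 0.45/1.14 = 0.3947.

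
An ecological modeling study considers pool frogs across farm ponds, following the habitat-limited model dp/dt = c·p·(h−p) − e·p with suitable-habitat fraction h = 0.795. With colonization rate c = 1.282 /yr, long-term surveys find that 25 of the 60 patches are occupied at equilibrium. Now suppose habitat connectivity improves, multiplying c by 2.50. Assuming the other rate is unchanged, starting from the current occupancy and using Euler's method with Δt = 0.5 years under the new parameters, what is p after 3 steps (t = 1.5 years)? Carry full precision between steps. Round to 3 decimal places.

0.644

Observed p* = 25/60 = 0.41667.
Balance c(h−p*) = e gives e = 1.282×(0.795 − 0.41667) = 0.48502.
Starting from p₀ = 0.41667; update p ← p + (dp/dt)·Δt with the new parameters.
t = 0.5: p = 0.41667 + (+0.15157) = 0.56824
t = 1: p = 0.56824 + (+0.06869) = 0.63692
t = 1.5: p = 0.63692 + (+0.00688) = 0.64381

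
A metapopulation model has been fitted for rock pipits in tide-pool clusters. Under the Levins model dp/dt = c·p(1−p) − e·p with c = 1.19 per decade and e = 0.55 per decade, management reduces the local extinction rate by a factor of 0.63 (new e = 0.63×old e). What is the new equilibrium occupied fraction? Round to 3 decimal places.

Before: p* = 1 − 0.55/1.19 = 0.5378.
After the change, c = 1.19, e = 0.3465, so p* = 1 − 0.3465/1.19 = 0.7088.

0.709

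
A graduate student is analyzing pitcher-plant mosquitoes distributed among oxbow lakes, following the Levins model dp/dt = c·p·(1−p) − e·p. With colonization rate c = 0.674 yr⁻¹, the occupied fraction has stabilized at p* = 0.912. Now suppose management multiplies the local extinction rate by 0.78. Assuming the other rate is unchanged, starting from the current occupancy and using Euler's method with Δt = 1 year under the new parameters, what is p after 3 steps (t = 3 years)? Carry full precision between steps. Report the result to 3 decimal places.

0.930

Balance c(1−p*) = e gives e = 0.674×(1 − 0.91200) = 0.05931.
Starting from p₀ = 0.91200; update p ← p + (dp/dt)·Δt with the new parameters.
p: 0.91200 → 0.92390  (Δp = +0.01190)
p: 0.92390 → 0.92855  (Δp = +0.00465)
p: 0.92855 → 0.93031  (Δp = +0.00176)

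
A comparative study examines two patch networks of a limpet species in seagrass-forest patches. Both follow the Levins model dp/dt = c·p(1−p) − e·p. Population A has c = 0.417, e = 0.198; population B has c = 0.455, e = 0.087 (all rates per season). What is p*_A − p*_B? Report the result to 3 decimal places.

-0.284

A: p*_A = 1 − 0.198/0.417 = 0.5252.
B: p*_B = 1 − 0.087/0.455 = 0.8088.
p*_A − p*_B = 0.5252 − 0.8088 = -0.2836.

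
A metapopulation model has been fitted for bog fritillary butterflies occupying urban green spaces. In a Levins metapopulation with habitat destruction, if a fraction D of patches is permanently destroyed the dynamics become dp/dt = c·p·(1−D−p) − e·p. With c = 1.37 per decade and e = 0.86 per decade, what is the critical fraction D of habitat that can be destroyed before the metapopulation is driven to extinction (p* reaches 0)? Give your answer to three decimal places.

The nontrivial equilibrium is p* = (1−D) − e/c; extinction occurs when this hits zero.
So D_crit = 1 − e/c = 1 − 0.86/1.37 = 1 − 0.6277 = 0.3723.
Note this equals the original equilibrium occupancy — the Levins extinction-debt result.

0.372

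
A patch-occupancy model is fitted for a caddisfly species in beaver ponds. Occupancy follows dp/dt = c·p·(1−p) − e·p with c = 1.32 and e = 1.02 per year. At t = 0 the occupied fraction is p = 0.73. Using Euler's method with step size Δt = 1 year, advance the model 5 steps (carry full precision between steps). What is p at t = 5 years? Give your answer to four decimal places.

0.2313

Update rule: p ← p + [c·p·(1−p) − e·p]·Δt with Δt = 1.
step 1: Δp = -0.48443, p = 0.24557
step 2: Δp = -0.00593, p = 0.23964
step 3: Δp = -0.00391, p = 0.23573
step 4: Δp = -0.00263, p = 0.23310
step 5: Δp = -0.00179, p = 0.23131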